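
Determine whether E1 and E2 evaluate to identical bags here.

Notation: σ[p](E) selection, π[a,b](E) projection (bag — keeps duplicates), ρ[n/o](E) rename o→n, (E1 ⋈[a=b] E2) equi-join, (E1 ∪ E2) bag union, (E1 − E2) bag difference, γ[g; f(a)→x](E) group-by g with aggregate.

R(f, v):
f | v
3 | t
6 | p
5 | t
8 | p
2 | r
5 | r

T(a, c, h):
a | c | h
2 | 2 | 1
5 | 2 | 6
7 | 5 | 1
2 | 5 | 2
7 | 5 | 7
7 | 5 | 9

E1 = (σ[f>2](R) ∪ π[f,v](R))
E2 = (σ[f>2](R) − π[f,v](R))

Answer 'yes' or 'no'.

E1 per-node cardinality:
  R → 6
  σ[f>2](R) → 5
  R → 6
  π[f,v](R) → 6
  (σ[f>2](R) ∪ π[f,v](R)) → 11
E2 per-node cardinality:
  R → 6
  σ[f>2](R) → 5
  R → 6
  π[f,v](R) → 6
  (σ[f>2](R) − π[f,v](R)) → 0

E1 result:
f | v
2 | r
3 | t
3 | t
5 | r
5 | r
5 | t
5 | t
6 | p
6 | p
8 | p
8 | p
E2 result:
f | v
(0 rows)
Witness: (6, 'p') appears 2× in E1 but 0× in E2.

no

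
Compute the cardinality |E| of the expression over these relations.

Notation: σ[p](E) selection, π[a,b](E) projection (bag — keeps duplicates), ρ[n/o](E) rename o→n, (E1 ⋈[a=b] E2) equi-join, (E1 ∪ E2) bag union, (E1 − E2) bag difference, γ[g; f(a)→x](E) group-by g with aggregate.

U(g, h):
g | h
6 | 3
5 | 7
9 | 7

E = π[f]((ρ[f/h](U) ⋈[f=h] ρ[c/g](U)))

Row counts bottom-up:
  U → 3
  ρ[f/h](U) → 3
  U → 3
  ρ[c/g](U) → 3
  (ρ[f/h](U) ⋈[f=h] ρ[c/g](U)) → 5
  π[f]((ρ[f/h](U) ⋈[f=h] ρ[c/g](U))) → 5

|E| = 5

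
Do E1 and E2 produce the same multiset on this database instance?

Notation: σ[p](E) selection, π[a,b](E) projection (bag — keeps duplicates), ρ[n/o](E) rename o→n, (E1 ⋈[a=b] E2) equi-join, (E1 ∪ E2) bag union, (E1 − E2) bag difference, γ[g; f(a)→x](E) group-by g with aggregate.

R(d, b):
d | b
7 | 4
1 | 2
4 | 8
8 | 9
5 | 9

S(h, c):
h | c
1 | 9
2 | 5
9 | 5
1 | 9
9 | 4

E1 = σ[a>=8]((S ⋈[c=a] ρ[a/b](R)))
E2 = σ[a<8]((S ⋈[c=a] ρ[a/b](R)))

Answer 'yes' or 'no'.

E1 per-node cardinality:
  S → 5
  R → 5
  ρ[a/b](R) → 5
  (S ⋈[c=a] ρ[a/b](R)) → 5
  σ[a>=8]((S ⋈[c=a] ρ[a/b](R))) → 4
E2 per-node cardinality:
  S → 5
  R → 5
  ρ[a/b](R) → 5
  (S ⋈[c=a] ρ[a/b](R)) → 5
  σ[a<8]((S ⋈[c=a] ρ[a/b](R))) → 1

E1 result:
h | c | d | a
1 | 9 | 5 | 9
1 | 9 | 5 | 9
1 | 9 | 8 | 9
1 | 9 | 8 | 9
E2 result:
h | c | d | a
9 | 4 | 7 | 4
Witness: (1, 9, 5, 9) appears 2× in E1 but 0× in E2.

no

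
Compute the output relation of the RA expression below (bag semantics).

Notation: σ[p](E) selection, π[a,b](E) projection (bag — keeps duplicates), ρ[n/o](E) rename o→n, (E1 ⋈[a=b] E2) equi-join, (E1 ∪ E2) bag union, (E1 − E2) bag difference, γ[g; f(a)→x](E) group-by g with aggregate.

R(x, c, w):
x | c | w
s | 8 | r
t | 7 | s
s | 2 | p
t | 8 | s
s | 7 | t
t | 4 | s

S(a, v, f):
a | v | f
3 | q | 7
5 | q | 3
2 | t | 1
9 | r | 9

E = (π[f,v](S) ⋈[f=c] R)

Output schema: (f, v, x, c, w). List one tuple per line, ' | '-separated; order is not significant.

Per-node cardinality:
  S → 4
  π[f,v](S) → 4
  R → 6
  (π[f,v](S) ⋈[f=c] R) → 2

== RESULT ==
f | v | x | c | w
7 | q | s | 7 | t
7 | q | t | 7 | s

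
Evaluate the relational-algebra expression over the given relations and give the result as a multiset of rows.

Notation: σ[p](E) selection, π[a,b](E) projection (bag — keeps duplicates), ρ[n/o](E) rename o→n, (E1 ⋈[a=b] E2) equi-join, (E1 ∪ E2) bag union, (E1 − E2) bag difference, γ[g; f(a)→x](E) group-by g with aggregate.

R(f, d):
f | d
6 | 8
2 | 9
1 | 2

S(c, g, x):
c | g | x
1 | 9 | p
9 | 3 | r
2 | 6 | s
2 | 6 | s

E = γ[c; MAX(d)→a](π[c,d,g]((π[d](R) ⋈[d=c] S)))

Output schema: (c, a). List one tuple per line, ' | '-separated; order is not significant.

Per-node cardinality:
  R → 3
  π[d](R) → 3
  S → 4
  (π[d](R) ⋈[d=c] S) → 3
  π[c,d,g]((π[d](R) ⋈[d=c] S)) → 3
  γ[c; MAX(d)→a](π[c,d,g]((π[d](R) ⋈[d=c] S))) → 2

== RESULT ==
c | a
2 | 2
9 | 9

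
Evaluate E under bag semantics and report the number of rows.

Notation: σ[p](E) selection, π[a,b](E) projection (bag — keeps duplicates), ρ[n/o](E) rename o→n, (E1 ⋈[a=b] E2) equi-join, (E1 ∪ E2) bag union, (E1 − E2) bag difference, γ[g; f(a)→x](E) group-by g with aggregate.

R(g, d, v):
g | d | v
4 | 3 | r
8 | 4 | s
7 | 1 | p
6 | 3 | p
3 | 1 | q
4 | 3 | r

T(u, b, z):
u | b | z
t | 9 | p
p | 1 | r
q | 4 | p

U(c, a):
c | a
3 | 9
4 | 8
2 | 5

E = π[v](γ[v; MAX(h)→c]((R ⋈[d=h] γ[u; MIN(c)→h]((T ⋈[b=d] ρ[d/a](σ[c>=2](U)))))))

Stepwise |·|:
  R → 6
  T → 3
  U → 3
  σ[c>=2](U) → 3
  ρ[d/a](σ[c>=2](U)) → 3
  (T ⋈[b=d] ρ[d/a](σ[c>=2](U))) → 1
  γ[u; MIN(c)→h]((T ⋈[b=d] ρ[d/a](σ[c>=2](U)))) → 1
  (R ⋈[d=h] γ[u; MIN(c)→h]((T ⋈[b=d] ρ[d/a](σ[c>=2](U))))) → 3
  γ[v; MAX(h)→c]((R ⋈[d=h] γ[u; MIN(c)→h]((T ⋈[b=d] ρ[d/a](σ[c>=2](U)))))) → 2
  π[v](γ[v; MAX(h)→c]((R ⋈[d=h] γ[u; MIN(c)→h]((T ⋈[b=d] ρ[d/a](σ[c>=2](U))))))) → 2

|E| = 2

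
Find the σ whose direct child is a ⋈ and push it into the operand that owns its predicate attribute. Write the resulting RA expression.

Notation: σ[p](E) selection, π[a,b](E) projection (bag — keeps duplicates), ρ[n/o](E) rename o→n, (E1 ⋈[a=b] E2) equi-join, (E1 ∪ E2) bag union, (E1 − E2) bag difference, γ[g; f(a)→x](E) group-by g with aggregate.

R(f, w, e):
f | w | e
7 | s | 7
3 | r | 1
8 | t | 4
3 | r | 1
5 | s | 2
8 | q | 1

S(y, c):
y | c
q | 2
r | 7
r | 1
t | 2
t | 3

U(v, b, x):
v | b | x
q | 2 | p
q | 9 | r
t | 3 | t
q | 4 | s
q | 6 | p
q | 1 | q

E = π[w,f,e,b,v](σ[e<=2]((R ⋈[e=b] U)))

σ filters on e, owned by the left side.
E' = π[w,f,e,b,v]((σ[e<=2](R) ⋈[e=b] U))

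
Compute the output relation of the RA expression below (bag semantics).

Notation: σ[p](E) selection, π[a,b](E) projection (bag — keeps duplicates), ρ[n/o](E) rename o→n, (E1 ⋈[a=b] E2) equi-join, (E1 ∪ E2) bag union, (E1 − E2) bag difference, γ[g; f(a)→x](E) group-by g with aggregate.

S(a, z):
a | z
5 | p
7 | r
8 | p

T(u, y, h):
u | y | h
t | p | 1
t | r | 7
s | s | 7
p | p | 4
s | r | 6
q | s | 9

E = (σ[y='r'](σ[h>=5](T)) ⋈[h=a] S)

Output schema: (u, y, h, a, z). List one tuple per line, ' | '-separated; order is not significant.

Per-node cardinality:
  T → 6
  σ[h>=5](T) → 4
  σ[y='r'](σ[h>=5](T)) → 2
  S → 3
  (σ[y='r'](σ[h>=5](T)) ⋈[h=a] S) → 1

== RESULT ==
u | y | h | a | z
t | r | 7 | 7 | r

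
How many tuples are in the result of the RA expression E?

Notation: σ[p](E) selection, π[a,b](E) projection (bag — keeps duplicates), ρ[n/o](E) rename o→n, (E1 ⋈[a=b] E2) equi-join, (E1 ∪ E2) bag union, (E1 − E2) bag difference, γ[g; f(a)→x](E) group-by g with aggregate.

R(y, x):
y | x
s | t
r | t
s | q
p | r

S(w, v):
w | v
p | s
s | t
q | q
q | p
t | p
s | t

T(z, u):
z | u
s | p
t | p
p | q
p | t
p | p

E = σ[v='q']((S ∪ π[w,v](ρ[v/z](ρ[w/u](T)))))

Subexpression sizes:
  S → 6
  T → 5
  ρ[w/u](T) → 5
  ρ[v/z](ρ[w/u](T)) → 5
  π[w,v](ρ[v/z](ρ[w/u](T))) → 5
  (S ∪ π[w,v](ρ[v/z](ρ[w/u](T)))) → 11
  σ[v='q']((S ∪ π[w,v](ρ[v/z](ρ[w/u](T))))) → 1

|E| = 1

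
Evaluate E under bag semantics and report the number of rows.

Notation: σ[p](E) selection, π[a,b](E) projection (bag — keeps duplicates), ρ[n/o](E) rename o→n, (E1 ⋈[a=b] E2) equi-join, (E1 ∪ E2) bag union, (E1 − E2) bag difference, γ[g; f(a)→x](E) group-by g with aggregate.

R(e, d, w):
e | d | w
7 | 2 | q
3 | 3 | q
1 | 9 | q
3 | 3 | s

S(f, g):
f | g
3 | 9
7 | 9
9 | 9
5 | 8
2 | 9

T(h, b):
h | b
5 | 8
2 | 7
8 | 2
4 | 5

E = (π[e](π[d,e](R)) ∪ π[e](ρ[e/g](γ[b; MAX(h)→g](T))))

Per-node cardinality:
  R → 4
  π[d,e](R) → 4
  π[e](π[d,e](R)) → 4
  T → 4
  γ[b; MAX(h)→g](T) → 4
  ρ[e/g](γ[b; MAX(h)→g](T)) → 4
  π[e](ρ[e/g](γ[b; MAX(h)→g](T))) → 4
  (π[e](π[d,e](R)) ∪ π[e](ρ[e/g](γ[b; MAX(h)→g](T)))) → 8

|E| = 8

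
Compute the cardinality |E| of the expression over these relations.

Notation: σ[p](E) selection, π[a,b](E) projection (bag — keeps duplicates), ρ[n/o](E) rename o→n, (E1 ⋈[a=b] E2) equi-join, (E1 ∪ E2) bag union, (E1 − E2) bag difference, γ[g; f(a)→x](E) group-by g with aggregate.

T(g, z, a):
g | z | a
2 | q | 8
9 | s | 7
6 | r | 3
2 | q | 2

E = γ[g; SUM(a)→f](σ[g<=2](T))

Per-node cardinality:
  T → 4
  σ[g<=2](T) → 2
  γ[g; SUM(a)→f](σ[g<=2](T)) → 1

|E| = 1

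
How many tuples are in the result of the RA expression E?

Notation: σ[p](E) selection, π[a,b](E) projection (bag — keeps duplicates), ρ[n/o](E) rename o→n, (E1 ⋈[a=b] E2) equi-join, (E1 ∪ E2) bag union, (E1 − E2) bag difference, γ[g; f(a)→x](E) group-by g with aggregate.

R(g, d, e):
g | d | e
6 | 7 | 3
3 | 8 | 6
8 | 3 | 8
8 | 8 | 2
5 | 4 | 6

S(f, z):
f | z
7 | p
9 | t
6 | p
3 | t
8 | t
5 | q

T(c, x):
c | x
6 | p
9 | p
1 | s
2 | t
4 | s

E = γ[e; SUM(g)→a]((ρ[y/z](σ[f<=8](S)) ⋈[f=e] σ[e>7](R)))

Row counts bottom-up:
  S → 6
  σ[f<=8](S) → 5
  ρ[y/z](σ[f<=8](S)) → 5
  R → 5
  σ[e>7](R) → 1
  (ρ[y/z](σ[f<=8](S)) ⋈[f=e] σ[e>7](R)) → 1
  γ[e; SUM(g)→a]((ρ[y/z](σ[f<=8](S)) ⋈[f=e] σ[e>7](R))) → 1

|E| = 1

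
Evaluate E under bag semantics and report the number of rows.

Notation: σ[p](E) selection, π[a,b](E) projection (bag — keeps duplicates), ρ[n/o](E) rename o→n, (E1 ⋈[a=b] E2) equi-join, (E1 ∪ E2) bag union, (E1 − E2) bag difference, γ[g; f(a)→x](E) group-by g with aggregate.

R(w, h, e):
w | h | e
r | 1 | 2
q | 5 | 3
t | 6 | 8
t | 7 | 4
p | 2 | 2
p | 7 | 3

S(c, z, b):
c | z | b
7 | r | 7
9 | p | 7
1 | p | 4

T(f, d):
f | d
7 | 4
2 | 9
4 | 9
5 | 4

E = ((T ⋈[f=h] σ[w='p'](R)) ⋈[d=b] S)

Per-node cardinality:
  T → 4
  R → 6
  σ[w='p'](R) → 2
  (T ⋈[f=h] σ[w='p'](R)) → 2
  S → 3
  ((T ⋈[f=h] σ[w='p'](R)) ⋈[d=b] S) → 1

|E| = 1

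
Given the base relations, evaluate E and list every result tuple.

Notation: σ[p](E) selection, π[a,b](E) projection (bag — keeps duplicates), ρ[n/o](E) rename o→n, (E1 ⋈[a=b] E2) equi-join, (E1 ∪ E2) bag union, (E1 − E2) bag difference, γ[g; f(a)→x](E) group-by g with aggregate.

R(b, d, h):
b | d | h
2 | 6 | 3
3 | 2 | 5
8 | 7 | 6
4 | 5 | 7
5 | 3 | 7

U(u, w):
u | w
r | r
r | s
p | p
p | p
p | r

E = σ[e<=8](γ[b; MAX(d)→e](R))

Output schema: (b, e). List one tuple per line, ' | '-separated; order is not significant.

Per-node cardinality:
  R → 5
  γ[b; MAX(d)→e](R) → 5
  σ[e<=8](γ[b; MAX(d)→e](R)) → 5

== RESULT ==
b | e
2 | 6
3 | 2
4 | 5
5 | 3
8 | 7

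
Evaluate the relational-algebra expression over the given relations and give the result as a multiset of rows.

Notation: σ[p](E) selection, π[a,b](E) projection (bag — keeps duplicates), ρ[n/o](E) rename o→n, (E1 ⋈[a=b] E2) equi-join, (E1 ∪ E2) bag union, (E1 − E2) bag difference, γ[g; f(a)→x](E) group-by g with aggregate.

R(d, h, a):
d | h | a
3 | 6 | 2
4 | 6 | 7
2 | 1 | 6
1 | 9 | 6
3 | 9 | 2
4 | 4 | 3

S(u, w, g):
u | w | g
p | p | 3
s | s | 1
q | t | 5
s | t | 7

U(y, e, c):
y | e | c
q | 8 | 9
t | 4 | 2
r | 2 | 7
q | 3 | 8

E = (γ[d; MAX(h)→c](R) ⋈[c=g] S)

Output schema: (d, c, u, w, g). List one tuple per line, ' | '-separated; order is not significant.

Subexpression sizes:
  R → 6
  γ[d; MAX(h)→c](R) → 4
  S → 4
  (γ[d; MAX(h)→c](R) ⋈[c=g] S) → 1

== RESULT ==
d | c | u | w | g
2 | 1 | s | s | 1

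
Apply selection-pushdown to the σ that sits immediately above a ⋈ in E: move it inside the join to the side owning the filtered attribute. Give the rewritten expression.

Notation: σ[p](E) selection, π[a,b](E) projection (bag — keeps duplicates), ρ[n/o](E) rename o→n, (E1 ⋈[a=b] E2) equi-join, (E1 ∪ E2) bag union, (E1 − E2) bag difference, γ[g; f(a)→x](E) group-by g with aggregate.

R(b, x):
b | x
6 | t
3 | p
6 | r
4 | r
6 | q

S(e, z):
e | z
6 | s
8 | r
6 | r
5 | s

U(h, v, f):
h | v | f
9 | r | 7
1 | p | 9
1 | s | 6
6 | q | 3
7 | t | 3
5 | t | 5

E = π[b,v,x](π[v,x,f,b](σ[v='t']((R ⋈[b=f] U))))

σ filters on v, owned by the right side.
E' = π[b,v,x](π[v,x,f,b]((R ⋈[b=f] σ[v='t'](U))))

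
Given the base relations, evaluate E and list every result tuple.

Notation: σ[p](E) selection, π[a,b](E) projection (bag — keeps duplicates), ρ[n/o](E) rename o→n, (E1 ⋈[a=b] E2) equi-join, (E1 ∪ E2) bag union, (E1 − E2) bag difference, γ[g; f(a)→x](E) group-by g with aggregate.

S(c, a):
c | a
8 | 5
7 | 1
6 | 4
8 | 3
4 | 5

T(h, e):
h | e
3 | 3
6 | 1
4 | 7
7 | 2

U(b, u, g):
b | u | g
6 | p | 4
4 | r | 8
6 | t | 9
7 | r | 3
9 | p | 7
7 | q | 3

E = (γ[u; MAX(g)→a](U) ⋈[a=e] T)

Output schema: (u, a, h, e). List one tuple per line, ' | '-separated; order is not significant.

Subexpression sizes:
  U → 6
  γ[u; MAX(g)→a](U) → 4
  T → 4
  (γ[u; MAX(g)→a](U) ⋈[a=e] T) → 2

== RESULT ==
u | a | h | e
p | 7 | 4 | 7
q | 3 | 3 | 3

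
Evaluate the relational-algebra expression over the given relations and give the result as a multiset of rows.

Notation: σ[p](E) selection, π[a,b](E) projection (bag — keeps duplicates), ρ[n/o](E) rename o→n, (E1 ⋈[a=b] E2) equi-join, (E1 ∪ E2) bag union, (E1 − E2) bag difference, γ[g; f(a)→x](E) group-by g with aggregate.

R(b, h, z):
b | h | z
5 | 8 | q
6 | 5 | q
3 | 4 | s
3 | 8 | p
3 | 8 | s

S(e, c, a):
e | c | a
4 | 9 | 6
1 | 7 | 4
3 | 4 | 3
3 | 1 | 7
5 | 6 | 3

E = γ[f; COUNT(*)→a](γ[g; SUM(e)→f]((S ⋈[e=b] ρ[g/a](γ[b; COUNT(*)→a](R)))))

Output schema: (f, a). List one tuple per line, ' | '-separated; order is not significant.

Per-node cardinality:
  S → 5
  R → 5
  γ[b; COUNT(*)→a](R) → 3
  ρ[g/a](γ[b; COUNT(*)→a](R)) → 3
  (S ⋈[e=b] ρ[g/a](γ[b; COUNT(*)→a](R))) → 3
  γ[g; SUM(e)→f]((S ⋈[e=b] ρ[g/a](γ[b; COUNT(*)→a](R)))) → 2
  γ[f; COUNT(*)→a](γ[g; SUM(e)→f]((S ⋈[e=b] ρ[g/a](γ[b; COUNT(*)→a](R))))) → 2

== RESULT ==
f | a
5 | 1
6 | 1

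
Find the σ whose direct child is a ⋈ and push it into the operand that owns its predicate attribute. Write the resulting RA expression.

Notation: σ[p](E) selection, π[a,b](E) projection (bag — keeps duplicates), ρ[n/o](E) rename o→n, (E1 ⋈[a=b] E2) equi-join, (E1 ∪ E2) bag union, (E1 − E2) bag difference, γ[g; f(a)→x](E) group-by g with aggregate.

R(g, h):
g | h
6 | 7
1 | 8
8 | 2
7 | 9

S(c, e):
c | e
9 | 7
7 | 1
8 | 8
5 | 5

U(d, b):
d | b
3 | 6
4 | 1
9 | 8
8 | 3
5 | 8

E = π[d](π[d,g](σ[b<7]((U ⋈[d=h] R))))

σ filters on b, owned by the left side.
E' = π[d](π[d,g]((σ[b<7](U) ⋈[d=h] R)))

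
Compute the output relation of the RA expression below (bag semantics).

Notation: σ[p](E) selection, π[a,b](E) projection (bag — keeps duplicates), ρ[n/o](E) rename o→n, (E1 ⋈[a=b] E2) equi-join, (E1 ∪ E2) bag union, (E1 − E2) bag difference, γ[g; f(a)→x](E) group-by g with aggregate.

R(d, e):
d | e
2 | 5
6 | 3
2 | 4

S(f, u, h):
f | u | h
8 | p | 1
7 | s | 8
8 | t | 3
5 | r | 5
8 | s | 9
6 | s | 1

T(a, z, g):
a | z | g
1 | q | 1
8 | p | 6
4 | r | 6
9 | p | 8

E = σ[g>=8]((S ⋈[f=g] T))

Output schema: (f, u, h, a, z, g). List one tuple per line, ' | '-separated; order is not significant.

Stepwise |·|:
  S → 6
  T → 4
  (S ⋈[f=g] T) → 5
  σ[g>=8]((S ⋈[f=g] T)) → 3

== RESULT ==
f | u | h | a | z | g
8 | p | 1 | 9 | p | 8
8 | s | 9 | 9 | p | 8
8 | t | 3 | 9 | p | 8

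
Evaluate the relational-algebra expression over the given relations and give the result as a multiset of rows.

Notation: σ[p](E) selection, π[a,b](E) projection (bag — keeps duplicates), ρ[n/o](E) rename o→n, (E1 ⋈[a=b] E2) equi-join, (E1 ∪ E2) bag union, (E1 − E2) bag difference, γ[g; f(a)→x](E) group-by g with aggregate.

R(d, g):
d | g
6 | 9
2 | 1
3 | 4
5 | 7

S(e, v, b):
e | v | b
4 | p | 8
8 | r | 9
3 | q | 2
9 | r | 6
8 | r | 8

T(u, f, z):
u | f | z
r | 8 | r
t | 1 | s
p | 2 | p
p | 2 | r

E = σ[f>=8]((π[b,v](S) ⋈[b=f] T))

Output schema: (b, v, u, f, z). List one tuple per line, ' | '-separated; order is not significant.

Subexpression sizes:
  S → 5
  π[b,v](S) → 5
  T → 4
  (π[b,v](S) ⋈[b=f] T) → 4
  σ[f>=8]((π[b,v](S) ⋈[b=f] T)) → 2

== RESULT ==
b | v | u | f | z
8 | p | r | 8 | r
8 | r | r | 8 | r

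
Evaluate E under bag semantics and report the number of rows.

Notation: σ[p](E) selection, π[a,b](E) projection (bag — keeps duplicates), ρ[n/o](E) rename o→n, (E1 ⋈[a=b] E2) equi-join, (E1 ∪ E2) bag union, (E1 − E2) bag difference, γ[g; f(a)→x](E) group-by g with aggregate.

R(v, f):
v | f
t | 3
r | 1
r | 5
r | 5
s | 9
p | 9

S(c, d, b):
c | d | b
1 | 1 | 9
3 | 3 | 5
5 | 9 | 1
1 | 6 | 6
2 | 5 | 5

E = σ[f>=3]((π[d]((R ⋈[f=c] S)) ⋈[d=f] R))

Stepwise |·|:
  R → 6
  S → 5
  (R ⋈[f=c] S) → 5
  π[d]((R ⋈[f=c] S)) → 5
  R → 6
  (π[d]((R ⋈[f=c] S)) ⋈[d=f] R) → 6
  σ[f>=3]((π[d]((R ⋈[f=c] S)) ⋈[d=f] R)) → 5

|E| = 5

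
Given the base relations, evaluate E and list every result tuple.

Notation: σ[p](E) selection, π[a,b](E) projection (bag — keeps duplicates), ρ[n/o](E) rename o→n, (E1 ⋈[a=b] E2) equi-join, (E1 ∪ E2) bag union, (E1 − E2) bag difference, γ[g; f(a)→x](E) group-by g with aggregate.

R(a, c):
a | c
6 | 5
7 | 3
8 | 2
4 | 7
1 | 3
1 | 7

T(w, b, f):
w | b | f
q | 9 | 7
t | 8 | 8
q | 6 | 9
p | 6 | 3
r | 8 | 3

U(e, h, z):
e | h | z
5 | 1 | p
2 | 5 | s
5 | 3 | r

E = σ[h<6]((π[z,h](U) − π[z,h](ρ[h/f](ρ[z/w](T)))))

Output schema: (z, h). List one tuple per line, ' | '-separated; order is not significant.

Row counts bottom-up:
  U → 3
  π[z,h](U) → 3
  T → 5
  ρ[z/w](T) → 5
  ρ[h/f](ρ[z/w](T)) → 5
  π[z,h](ρ[h/f](ρ[z/w](T))) → 5
  (π[z,h](U) − π[z,h](ρ[h/f](ρ[z/w](T)))) → 2
  σ[h<6]((π[z,h](U) − π[z,h](ρ[h/f](ρ[z/w](T))))) → 2

== RESULT ==
z | h
p | 1
s | 5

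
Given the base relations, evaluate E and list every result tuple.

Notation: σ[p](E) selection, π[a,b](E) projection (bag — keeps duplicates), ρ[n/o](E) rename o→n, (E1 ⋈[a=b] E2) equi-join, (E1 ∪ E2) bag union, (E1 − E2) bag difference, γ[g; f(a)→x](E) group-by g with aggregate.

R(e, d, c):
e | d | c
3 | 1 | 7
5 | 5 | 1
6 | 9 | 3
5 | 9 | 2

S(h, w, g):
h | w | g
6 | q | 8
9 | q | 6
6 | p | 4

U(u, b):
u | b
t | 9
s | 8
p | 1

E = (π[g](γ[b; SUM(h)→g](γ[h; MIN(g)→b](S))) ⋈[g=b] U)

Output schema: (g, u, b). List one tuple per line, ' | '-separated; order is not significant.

Per-node cardinality:
  S → 3
  γ[h; MIN(g)→b](S) → 2
  γ[b; SUM(h)→g](γ[h; MIN(g)→b](S)) → 2
  π[g](γ[b; SUM(h)→g](γ[h; MIN(g)→b](S))) → 2
  U → 3
  (π[g](γ[b; SUM(h)→g](γ[h; MIN(g)→b](S))) ⋈[g=b] U) → 1

== RESULT ==
g | u | b
9 | t | 9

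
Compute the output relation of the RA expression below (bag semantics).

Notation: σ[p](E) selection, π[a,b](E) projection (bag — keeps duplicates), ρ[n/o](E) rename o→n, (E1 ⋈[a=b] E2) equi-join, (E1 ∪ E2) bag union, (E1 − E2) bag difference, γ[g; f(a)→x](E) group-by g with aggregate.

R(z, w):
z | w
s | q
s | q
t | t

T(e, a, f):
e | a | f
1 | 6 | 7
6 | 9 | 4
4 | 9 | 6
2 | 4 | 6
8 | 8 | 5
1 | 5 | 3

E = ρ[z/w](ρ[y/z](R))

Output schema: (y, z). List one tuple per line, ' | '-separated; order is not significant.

Per-node cardinality:
  R → 3
  ρ[y/z](R) → 3
  ρ[z/w](ρ[y/z](R)) → 3

== RESULT ==
y | z
s | q
s | q
t | t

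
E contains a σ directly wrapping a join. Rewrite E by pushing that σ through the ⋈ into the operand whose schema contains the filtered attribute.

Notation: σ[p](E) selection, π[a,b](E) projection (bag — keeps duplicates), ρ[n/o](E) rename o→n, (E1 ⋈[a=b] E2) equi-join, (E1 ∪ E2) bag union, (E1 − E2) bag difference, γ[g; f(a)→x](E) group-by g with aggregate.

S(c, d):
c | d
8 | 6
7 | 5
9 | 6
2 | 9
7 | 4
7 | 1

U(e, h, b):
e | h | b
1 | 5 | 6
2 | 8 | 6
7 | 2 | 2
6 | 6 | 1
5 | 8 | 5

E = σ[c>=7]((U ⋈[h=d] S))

σ filters on c, owned by the right side.
E' = (U ⋈[h=d] σ[c>=7](S))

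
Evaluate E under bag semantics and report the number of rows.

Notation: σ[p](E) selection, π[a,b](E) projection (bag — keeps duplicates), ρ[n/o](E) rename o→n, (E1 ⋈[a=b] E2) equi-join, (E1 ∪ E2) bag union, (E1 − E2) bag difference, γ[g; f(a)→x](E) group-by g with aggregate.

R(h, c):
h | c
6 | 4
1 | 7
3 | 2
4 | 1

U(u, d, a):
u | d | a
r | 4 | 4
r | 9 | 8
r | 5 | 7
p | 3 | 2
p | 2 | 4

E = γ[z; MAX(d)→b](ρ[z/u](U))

Stepwise |·|:
  U → 5
  ρ[z/u](U) → 5
  γ[z; MAX(d)→b](ρ[z/u](U)) → 2

|E| = 2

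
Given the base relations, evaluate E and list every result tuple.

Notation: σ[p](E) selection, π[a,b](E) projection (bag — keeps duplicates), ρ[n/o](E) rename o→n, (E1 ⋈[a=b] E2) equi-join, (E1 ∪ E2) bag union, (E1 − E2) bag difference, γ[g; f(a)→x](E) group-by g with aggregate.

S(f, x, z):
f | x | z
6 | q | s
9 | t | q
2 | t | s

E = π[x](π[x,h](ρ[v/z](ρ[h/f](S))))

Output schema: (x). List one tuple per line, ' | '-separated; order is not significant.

Subexpression sizes:
  S → 3
  ρ[h/f](S) → 3
  ρ[v/z](ρ[h/f](S)) → 3
  π[x,h](ρ[v/z](ρ[h/f](S))) → 3
  π[x](π[x,h](ρ[v/z](ρ[h/f](S)))) → 3

== RESULT ==
x
q
t
t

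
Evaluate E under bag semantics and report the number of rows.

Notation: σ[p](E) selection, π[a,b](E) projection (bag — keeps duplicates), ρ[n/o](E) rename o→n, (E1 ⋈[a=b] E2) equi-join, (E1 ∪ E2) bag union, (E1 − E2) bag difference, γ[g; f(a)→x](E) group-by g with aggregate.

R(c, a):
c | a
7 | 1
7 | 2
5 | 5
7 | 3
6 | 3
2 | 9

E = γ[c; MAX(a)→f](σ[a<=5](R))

Per-node cardinality:
  R → 6
  σ[a<=5](R) → 5
  γ[c; MAX(a)→f](σ[a<=5](R)) → 3

|E| = 3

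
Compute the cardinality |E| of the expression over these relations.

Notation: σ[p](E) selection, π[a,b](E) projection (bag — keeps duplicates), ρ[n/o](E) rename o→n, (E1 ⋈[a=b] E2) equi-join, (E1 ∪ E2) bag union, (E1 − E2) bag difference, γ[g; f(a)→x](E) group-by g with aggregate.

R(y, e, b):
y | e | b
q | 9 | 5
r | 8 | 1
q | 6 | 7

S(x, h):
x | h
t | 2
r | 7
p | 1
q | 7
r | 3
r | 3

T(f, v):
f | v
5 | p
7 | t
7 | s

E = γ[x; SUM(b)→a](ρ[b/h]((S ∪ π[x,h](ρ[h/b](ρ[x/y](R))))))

Stepwise |·|:
  S → 6
  R → 3
  ρ[x/y](R) → 3
  ρ[h/b](ρ[x/y](R)) → 3
  π[x,h](ρ[h/b](ρ[x/y](R))) → 3
  (S ∪ π[x,h](ρ[h/b](ρ[x/y](R)))) → 9
  ρ[b/h]((S ∪ π[x,h](ρ[h/b](ρ[x/y](R))))) → 9
  γ[x; SUM(b)→a](ρ[b/h]((S ∪ π[x,h](ρ[h/b](ρ[x/y](R)))))) → 4

|E| = 4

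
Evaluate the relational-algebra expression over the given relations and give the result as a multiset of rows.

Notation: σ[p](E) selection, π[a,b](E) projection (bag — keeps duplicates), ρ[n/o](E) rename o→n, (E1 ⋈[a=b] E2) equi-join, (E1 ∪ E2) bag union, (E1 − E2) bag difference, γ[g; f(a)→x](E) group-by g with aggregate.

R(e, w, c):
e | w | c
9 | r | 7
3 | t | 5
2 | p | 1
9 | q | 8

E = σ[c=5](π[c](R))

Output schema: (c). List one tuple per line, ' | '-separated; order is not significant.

Row counts bottom-up:
  R → 4
  π[c](R) → 4
  σ[c=5](π[c](R)) → 1

== RESULT ==
c
5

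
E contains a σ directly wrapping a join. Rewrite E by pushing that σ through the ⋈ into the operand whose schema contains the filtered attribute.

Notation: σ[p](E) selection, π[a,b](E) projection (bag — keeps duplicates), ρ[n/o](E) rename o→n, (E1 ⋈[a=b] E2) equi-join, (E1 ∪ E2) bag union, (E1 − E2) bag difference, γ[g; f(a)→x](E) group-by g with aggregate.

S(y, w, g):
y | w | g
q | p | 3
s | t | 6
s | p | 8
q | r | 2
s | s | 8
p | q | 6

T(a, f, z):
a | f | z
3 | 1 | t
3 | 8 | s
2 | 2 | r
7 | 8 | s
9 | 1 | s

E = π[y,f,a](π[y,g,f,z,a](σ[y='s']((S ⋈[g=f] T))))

σ filters on y, owned by the left side.
E' = π[y,f,a](π[y,g,f,z,a]((σ[y='s'](S) ⋈[g=f] T)))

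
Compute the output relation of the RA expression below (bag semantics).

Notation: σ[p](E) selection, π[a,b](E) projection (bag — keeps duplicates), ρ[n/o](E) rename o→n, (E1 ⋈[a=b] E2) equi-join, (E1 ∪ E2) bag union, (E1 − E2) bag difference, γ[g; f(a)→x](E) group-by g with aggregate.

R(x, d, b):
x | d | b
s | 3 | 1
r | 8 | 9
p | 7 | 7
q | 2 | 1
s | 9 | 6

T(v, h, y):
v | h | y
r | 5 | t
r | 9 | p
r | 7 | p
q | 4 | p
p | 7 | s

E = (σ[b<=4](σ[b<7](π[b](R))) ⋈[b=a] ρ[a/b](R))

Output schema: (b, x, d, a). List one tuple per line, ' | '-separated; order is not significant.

Row counts bottom-up:
  R → 5
  π[b](R) → 5
  σ[b<7](π[b](R)) → 3
  σ[b<=4](σ[b<7](π[b](R))) → 2
  R → 5
  ρ[a/b](R) → 5
  (σ[b<=4](σ[b<7](π[b](R))) ⋈[b=a] ρ[a/b](R)) → 4

== RESULT ==
b | x | d | a
1 | q | 2 | 1
1 | q | 2 | 1
1 | s | 3 | 1
1 | s | 3 | 1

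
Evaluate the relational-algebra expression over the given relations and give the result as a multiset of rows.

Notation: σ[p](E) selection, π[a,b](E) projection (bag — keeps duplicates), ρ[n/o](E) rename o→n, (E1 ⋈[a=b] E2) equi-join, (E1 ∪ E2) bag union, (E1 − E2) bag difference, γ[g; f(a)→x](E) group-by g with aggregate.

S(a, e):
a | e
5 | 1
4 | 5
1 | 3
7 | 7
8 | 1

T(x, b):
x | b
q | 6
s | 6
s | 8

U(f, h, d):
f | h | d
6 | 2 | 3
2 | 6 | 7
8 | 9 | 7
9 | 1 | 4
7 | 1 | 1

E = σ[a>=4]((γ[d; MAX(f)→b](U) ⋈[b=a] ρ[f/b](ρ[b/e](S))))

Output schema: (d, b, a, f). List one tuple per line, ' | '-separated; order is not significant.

Subexpression sizes:
  U → 5
  γ[d; MAX(f)→b](U) → 4
  S → 5
  ρ[b/e](S) → 5
  ρ[f/b](ρ[b/e](S)) → 5
  (γ[d; MAX(f)→b](U) ⋈[b=a] ρ[f/b](ρ[b/e](S))) → 2
  σ[a>=4]((γ[d; MAX(f)→b](U) ⋈[b=a] ρ[f/b](ρ[b/e](S)))) → 2

== RESULT ==
d | b | a | f
1 | 7 | 7 | 7
7 | 8 | 8 | 1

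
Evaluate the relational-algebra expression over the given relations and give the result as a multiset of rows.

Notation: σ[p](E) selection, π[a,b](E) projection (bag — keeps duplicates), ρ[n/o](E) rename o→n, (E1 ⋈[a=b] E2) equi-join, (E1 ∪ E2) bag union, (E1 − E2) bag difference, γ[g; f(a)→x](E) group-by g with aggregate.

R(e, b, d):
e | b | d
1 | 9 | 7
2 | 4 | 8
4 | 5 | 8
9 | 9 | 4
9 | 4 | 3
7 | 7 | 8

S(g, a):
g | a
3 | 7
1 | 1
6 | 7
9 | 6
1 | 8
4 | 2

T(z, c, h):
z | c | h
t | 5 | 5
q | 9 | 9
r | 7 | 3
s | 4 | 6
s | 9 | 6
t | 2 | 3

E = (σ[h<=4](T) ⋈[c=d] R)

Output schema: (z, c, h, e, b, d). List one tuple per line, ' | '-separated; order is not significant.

Row counts bottom-up:
  T → 6
  σ[h<=4](T) → 2
  R → 6
  (σ[h<=4](T) ⋈[c=d] R) → 1

== RESULT ==
z | c | h | e | b | d
r | 7 | 3 | 1 | 9 | 7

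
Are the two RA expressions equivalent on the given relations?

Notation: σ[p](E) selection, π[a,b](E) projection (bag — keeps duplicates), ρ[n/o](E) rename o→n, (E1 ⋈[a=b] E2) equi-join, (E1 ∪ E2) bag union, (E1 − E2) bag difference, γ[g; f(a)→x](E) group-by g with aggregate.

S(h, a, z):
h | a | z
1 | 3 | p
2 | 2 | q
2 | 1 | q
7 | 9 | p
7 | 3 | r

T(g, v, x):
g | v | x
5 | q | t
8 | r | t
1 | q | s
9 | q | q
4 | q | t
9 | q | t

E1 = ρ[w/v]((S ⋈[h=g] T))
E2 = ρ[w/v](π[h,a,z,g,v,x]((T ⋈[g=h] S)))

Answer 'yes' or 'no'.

E1 subexpression sizes:
  S → 5
  T → 6
  (S ⋈[h=g] T) → 1
  ρ[w/v]((S ⋈[h=g] T)) → 1
E2 subexpression sizes:
  T → 6
  S → 5
  (T ⋈[g=h] S) → 1
  π[h,a,z,g,v,x]((T ⋈[g=h] S)) → 1
  ρ[w/v](π[h,a,z,g,v,x]((T ⋈[g=h] S))) → 1

E1 and E2 produce the same multiset:
h | a | z | g | w | x
1 | 3 | p | 1 | q | s

yes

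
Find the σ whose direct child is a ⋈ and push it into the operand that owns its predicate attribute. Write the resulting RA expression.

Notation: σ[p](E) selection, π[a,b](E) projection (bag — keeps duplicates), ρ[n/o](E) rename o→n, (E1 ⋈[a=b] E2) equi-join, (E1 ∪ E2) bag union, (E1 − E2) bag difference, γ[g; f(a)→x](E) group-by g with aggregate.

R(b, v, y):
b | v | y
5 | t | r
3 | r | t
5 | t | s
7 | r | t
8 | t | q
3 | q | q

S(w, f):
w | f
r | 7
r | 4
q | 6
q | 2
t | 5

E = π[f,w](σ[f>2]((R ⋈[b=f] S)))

σ filters on f, owned by the right side.
E' = π[f,w]((R ⋈[b=f] σ[f>2](S)))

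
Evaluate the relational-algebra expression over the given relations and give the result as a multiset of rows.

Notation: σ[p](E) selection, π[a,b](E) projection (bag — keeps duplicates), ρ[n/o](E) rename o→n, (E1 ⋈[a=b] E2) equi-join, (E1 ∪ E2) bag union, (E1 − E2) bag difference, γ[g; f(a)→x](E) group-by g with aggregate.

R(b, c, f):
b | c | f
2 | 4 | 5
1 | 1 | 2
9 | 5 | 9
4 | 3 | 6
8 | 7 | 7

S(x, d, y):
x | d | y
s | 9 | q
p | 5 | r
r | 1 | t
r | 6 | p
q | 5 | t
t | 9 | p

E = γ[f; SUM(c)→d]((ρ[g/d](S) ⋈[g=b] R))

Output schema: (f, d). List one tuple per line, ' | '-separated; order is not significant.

Per-node cardinality:
  S → 6
  ρ[g/d](S) → 6
  R → 5
  (ρ[g/d](S) ⋈[g=b] R) → 3
  γ[f; SUM(c)→d]((ρ[g/d](S) ⋈[g=b] R)) → 2

== RESULT ==
f | d
2 | 1
9 | 10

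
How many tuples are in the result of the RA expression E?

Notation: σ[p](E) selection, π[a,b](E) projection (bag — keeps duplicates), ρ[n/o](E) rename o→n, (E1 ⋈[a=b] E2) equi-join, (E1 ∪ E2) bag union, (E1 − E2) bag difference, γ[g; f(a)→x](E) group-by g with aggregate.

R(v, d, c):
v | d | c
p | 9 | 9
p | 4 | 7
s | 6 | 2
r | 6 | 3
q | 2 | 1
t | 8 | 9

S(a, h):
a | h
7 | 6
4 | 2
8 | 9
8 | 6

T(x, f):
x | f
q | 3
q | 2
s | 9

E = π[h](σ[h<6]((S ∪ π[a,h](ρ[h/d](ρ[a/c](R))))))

Subexpression sizes:
  S → 4
  R → 6
  ρ[a/c](R) → 6
  ρ[h/d](ρ[a/c](R)) → 6
  π[a,h](ρ[h/d](ρ[a/c](R))) → 6
  (S ∪ π[a,h](ρ[h/d](ρ[a/c](R)))) → 10
  σ[h<6]((S ∪ π[a,h](ρ[h/d](ρ[a/c](R))))) → 3
  π[h](σ[h<6]((S ∪ π[a,h](ρ[h/d](ρ[a/c](R)))))) → 3

|E| = 3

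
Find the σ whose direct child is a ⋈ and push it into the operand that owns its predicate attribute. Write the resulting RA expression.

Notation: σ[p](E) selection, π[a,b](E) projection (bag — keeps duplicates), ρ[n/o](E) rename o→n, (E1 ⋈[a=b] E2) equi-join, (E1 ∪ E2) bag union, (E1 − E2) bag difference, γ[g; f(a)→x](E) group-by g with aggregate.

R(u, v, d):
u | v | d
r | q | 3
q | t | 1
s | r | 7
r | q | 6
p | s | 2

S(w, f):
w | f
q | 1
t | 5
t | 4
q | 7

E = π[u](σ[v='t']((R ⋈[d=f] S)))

σ filters on v, owned by the left side.
E' = π[u]((σ[v='t'](R) ⋈[d=f] S))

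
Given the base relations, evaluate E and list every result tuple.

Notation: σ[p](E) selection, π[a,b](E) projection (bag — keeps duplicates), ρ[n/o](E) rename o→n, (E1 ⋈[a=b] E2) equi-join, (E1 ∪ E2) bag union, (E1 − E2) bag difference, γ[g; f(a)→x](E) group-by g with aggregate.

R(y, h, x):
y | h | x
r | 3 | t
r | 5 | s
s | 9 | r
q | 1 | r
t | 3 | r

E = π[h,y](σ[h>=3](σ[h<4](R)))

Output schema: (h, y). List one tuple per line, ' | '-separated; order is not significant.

Stepwise |·|:
  R → 5
  σ[h<4](R) → 3
  σ[h>=3](σ[h<4](R)) → 2
  π[h,y](σ[h>=3](σ[h<4](R))) → 2

== RESULT ==
h | y
3 | r
3 | t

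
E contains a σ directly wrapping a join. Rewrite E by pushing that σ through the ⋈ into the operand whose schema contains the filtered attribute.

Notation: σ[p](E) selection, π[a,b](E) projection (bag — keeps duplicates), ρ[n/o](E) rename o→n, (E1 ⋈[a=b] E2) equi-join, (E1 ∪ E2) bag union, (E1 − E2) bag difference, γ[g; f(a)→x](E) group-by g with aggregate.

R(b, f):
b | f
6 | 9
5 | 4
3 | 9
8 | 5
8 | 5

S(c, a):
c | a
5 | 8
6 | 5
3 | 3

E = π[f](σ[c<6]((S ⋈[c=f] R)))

σ filters on c, owned by the left side.
E' = π[f]((σ[c<6](S) ⋈[c=f] R))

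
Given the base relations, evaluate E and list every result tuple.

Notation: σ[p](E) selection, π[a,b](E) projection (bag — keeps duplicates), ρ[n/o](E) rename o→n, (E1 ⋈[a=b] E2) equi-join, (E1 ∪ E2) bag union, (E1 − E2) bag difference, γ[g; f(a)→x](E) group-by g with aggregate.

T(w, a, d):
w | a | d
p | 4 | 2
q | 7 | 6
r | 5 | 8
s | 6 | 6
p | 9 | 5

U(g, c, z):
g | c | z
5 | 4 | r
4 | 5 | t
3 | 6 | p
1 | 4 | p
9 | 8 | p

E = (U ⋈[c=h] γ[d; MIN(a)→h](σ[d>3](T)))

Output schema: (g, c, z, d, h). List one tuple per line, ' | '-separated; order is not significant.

Stepwise |·|:
  U → 5
  T → 5
  σ[d>3](T) → 4
  γ[d; MIN(a)→h](σ[d>3](T)) → 3
  (U ⋈[c=h] γ[d; MIN(a)→h](σ[d>3](T))) → 2

== RESULT ==
g | c | z | d | h
3 | 6 | p | 6 | 6
4 | 5 | t | 8 | 5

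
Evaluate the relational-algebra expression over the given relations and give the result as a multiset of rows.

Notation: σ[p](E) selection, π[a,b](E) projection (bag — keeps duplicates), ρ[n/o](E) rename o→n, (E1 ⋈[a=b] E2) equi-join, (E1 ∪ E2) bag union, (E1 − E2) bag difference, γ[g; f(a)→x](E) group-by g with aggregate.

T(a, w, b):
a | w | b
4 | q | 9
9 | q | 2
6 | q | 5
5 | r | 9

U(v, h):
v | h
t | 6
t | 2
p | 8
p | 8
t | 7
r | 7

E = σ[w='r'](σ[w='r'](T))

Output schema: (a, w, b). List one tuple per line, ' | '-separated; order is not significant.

Per-node cardinality:
  T → 4
  σ[w='r'](T) → 1
  σ[w='r'](σ[w='r'](T)) → 1

== RESULT ==
a | w | b
5 | r | 9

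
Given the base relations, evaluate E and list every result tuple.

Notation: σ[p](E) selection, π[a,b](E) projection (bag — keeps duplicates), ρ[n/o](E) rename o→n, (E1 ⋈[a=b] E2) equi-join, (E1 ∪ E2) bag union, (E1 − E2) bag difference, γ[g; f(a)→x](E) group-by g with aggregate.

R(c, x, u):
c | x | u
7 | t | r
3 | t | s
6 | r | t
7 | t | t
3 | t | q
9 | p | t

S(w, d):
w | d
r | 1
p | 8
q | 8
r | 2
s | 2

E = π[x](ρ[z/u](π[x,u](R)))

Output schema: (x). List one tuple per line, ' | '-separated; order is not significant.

Row counts bottom-up:
  R → 6
  π[x,u](R) → 6
  ρ[z/u](π[x,u](R)) → 6
  π[x](ρ[z/u](π[x,u](R))) → 6

== RESULT ==
x
p
r
t
t
t
t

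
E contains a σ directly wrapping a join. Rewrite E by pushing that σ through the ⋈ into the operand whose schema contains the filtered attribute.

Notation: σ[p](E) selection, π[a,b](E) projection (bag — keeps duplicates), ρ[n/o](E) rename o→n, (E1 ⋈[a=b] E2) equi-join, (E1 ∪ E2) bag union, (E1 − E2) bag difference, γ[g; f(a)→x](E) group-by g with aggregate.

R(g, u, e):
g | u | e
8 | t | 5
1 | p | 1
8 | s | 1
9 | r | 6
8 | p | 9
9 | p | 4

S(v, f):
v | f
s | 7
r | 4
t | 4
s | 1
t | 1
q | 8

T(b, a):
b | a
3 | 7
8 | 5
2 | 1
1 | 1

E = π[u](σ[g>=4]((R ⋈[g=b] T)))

σ filters on g, owned by the left side.
E' = π[u]((σ[g>=4](R) ⋈[g=b] T))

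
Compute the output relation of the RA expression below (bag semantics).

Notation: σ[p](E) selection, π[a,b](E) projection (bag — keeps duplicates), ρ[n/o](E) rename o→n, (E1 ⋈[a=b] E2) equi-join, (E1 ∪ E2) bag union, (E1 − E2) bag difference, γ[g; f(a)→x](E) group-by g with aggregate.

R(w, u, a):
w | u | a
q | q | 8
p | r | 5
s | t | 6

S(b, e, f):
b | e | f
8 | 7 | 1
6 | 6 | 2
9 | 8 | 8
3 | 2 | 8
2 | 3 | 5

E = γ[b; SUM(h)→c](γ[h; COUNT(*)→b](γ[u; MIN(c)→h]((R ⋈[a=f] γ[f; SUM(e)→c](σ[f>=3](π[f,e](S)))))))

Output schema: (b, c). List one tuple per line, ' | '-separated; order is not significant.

Row counts bottom-up:
  R → 3
  S → 5
  π[f,e](S) → 5
  σ[f>=3](π[f,e](S)) → 3
  γ[f; SUM(e)→c](σ[f>=3](π[f,e](S))) → 2
  (R ⋈[a=f] γ[f; SUM(e)→c](σ[f>=3](π[f,e](S)))) → 2
  γ[u; MIN(c)→h]((R ⋈[a=f] γ[f; SUM(e)→c](σ[f>=3](π[f,e](S))))) → 2
  γ[h; COUNT(*)→b](γ[u; MIN(c)→h]((R ⋈[a=f] γ[f; SUM(e)→c](σ[f>=3](π[f,e](S)))))) → 2
  γ[b; SUM(h)→c](γ[h; COUNT(*)→b](γ[u; MIN(c)→h]((R ⋈[a=f] γ[f; SUM(e)→c](σ[f>=3](π[f,e](S))))))) → 1

== RESULT ==
b | c
1 | 13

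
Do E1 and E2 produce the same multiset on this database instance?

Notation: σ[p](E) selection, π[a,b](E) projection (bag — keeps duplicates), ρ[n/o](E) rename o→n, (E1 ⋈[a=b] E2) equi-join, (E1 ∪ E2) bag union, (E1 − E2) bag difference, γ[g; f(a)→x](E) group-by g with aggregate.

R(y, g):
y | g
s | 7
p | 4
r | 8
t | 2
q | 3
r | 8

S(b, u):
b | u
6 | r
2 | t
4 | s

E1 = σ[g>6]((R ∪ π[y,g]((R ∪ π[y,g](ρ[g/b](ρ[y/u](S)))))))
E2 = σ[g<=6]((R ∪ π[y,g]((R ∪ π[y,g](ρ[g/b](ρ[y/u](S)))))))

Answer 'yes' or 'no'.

E1 per-node cardinality:
  R → 6
  R → 6
  S → 3
  ρ[y/u](S) → 3
  ρ[g/b](ρ[y/u](S)) → 3
  π[y,g](ρ[g/b](ρ[y/u](S))) → 3
  (R ∪ π[y,g](ρ[g/b](ρ[y/u](S)))) → 9
  π[y,g]((R ∪ π[y,g](ρ[g/b](ρ[y/u](S))))) → 9
  (R ∪ π[y,g]((R ∪ π[y,g](ρ[g/b](ρ[y/u](S)))))) → 15
  σ[g>6]((R ∪ π[y,g]((R ∪ π[y,g](ρ[g/b](ρ[y/u](S))))))) → 6
E2 per-node cardinality:
  R → 6
  R → 6
  S → 3
  ρ[y/u](S) → 3
  ρ[g/b](ρ[y/u](S)) → 3
  π[y,g](ρ[g/b](ρ[y/u](S))) → 3
  (R ∪ π[y,g](ρ[g/b](ρ[y/u](S)))) → 9
  π[y,g]((R ∪ π[y,g](ρ[g/b](ρ[y/u](S))))) → 9
  (R ∪ π[y,g]((R ∪ π[y,g](ρ[g/b](ρ[y/u](S)))))) → 15
  σ[g<=6]((R ∪ π[y,g]((R ∪ π[y,g](ρ[g/b](ρ[y/u](S))))))) → 9

E1 result:
y | g
r | 8
r | 8
r | 8
r | 8
s | 7
s | 7
E2 result:
y | g
p | 4
p | 4
q | 3
q | 3
r | 6
s | 4
t | 2
t | 2
t | 2
Witness: ('s', 4) appears 0× in E1 but 1× in E2.

no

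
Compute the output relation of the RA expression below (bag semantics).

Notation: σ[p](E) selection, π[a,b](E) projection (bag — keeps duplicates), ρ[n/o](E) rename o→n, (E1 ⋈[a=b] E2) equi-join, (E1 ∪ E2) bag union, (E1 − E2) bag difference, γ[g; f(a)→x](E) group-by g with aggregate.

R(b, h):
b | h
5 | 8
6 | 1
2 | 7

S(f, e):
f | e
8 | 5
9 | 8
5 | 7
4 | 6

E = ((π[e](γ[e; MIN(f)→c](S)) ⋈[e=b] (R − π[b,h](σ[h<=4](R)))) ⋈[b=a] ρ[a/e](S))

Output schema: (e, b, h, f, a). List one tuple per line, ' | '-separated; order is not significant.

Per-node cardinality:
  S → 4
  γ[e; MIN(f)→c](S) → 4
  π[e](γ[e; MIN(f)→c](S)) → 4
  R → 3
  R → 3
  σ[h<=4](R) → 1
  π[b,h](σ[h<=4](R)) → 1
  (R − π[b,h](σ[h<=4](R))) → 2
  (π[e](γ[e; MIN(f)→c](S)) ⋈[e=b] (R − π[b,h](σ[h<=4](R)))) → 1
  S → 4
  ρ[a/e](S) → 4
  ((π[e](γ[e; MIN(f)→c](S)) ⋈[e=b] (R − π[b,h](σ[h<=4](R)))) ⋈[b=a] ρ[a/e](S)) → 1

== RESULT ==
e | b | h | f | a
5 | 5 | 8 | 8 | 5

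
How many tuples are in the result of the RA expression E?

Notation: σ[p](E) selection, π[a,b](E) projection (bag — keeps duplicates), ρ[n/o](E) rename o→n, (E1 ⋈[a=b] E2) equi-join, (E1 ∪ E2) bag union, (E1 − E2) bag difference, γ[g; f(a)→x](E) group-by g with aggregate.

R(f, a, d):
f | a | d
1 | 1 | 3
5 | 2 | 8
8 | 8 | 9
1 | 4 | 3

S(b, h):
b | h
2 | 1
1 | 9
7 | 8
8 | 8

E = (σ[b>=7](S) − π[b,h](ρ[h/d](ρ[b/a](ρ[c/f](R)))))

Row counts bottom-up:
  S → 4
  σ[b>=7](S) → 2
  R → 4
  ρ[c/f](R) → 4
  ρ[b/a](ρ[c/f](R)) → 4
  ρ[h/d](ρ[b/a](ρ[c/f](R))) → 4
  π[b,h](ρ[h/d](ρ[b/a](ρ[c/f](R)))) → 4
  (σ[b>=7](S) − π[b,h](ρ[h/d](ρ[b/a](ρ[c/f](R))))) → 2

|E| = 2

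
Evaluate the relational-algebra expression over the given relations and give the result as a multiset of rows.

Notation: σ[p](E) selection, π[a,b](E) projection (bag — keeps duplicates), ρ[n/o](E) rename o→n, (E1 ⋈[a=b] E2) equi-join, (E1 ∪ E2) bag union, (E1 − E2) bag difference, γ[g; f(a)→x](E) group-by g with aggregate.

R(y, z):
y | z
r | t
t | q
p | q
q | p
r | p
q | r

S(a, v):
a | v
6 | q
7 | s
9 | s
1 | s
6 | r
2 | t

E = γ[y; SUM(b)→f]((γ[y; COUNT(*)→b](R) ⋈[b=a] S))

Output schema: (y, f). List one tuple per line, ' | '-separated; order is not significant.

Stepwise |·|:
  R → 6
  γ[y; COUNT(*)→b](R) → 4
  S → 6
  (γ[y; COUNT(*)→b](R) ⋈[b=a] S) → 4
  γ[y; SUM(b)→f]((γ[y; COUNT(*)→b](R) ⋈[b=a] S)) → 4

== RESULT ==
y | f
p | 1
q | 2
r | 2
t | 1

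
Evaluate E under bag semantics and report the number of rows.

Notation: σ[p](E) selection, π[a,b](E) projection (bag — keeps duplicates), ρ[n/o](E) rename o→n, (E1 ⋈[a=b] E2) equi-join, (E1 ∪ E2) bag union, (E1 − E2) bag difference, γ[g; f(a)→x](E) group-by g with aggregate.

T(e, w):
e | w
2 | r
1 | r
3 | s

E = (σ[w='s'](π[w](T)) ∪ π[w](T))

Row counts bottom-up:
  T → 3
  π[w](T) → 3
  σ[w='s'](π[w](T)) → 1
  T → 3
  π[w](T) → 3
  (σ[w='s'](π[w](T)) ∪ π[w](T)) → 4

|E| = 4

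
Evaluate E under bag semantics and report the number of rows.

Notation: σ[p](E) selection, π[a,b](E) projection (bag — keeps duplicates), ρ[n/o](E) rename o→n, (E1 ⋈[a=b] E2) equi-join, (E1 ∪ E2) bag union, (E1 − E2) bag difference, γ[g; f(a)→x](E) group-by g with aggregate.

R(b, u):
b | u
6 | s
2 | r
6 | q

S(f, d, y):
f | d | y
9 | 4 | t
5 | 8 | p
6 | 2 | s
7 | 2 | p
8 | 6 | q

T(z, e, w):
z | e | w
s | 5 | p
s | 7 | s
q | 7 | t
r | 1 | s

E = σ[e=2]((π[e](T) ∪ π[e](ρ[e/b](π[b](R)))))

Stepwise |·|:
  T → 4
  π[e](T) → 4
  R → 3
  π[b](R) → 3
  ρ[e/b](π[b](R)) → 3
  π[e](ρ[e/b](π[b](R))) → 3
  (π[e](T) ∪ π[e](ρ[e/b](π[b](R)))) → 7
  σ[e=2]((π[e](T) ∪ π[e](ρ[e/b](π[b](R))))) → 1

|E| = 1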